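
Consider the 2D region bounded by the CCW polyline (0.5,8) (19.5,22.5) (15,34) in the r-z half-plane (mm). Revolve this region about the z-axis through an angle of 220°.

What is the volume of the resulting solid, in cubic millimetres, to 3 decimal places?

Profile (r,z), 3 vertices: (0.5,8) (19.5,22.5) (15,34)
edge 0: (0.5,8)→(19.5,22.5)  cross = 0.5·22.5 − 19.5·8 = -144.7500; (r_i+r_j)·cross = 20·-144.7500 = -2895.0000
edge 1: (19.5,22.5)→(15,34)  cross = 19.5·34 − 15·22.5 = 325.5000; (r_i+r_j)·cross = 34.5·325.5000 = 11229.7500
edge 2: (15,34)→(0.5,8)  cross = 15·8 − 0.5·34 = 103.0000; (r_i+r_j)·cross = 15.5·103.0000 = 1596.5000
Σcross = 283.7500 → A = |Σcross|/2 = 141.8750 mm²
Σ(r_i+r_j)·cross = 9931.2500 → first moment M = |Σ|/6 = 1655.2083
R_c = M/A = 1655.2083/141.8750 = 11.6667 mm
θ = 220° = 3.839724 rad
V = θ·R_c·A = 3.839724·11.6667·141.8750 = 6355.544 mm³

Volume = 6355.544 mm³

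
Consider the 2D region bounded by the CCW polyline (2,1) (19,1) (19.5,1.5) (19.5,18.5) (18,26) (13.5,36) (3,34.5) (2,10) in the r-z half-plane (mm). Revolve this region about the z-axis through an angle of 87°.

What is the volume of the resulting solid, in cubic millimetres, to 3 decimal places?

Profile (r,z), 8 vertices: (2,1) (19,1) (19.5,1.5) (19.5,18.5) (18,26) (13.5,36) (3,34.5) (2,10)
edge 0: (2,1)→(19,1)  cross = 2·1 − 19·1 = -17.0000; (r_i+r_j)·cross = 21·-17.0000 = -357.0000
edge 1: (19,1)→(19.5,1.5)  cross = 19·1.5 − 19.5·1 = 9.0000; (r_i+r_j)·cross = 38.5·9.0000 = 346.5000
edge 2: (19.5,1.5)→(19.5,18.5)  cross = 19.5·18.5 − 19.5·1.5 = 331.5000; (r_i+r_j)·cross = 39·331.5000 = 12928.5000
edge 3: (19.5,18.5)→(18,26)  cross = 19.5·26 − 18·18.5 = 174.0000; (r_i+r_j)·cross = 37.5·174.0000 = 6525.0000
edge 4: (18,26)→(13.5,36)  cross = 18·36 − 13.5·26 = 297.0000; (r_i+r_j)·cross = 31.5·297.0000 = 9355.5000
edge 5: (13.5,36)→(3,34.5)  cross = 13.5·34.5 − 3·36 = 357.7500; (r_i+r_j)·cross = 16.5·357.7500 = 5902.8750
edge 6: (3,34.5)→(2,10)  cross = 3·10 − 2·34.5 = -39.0000; (r_i+r_j)·cross = 5·-39.0000 = -195.0000
edge 7: (2,10)→(2,1)  cross = 2·1 − 2·10 = -18.0000; (r_i+r_j)·cross = 4·-18.0000 = -72.0000
Σcross = 1095.2500 → A = |Σcross|/2 = 547.6250 mm²
Σ(r_i+r_j)·cross = 34434.3750 → first moment M = |Σ|/6 = 5739.0625
R_c = M/A = 5739.0625/547.6250 = 10.4799 mm
θ = 87° = 1.518436 rad
V = θ·R_c·A = 1.518436·10.4799·547.6250 = 8714.402 mm³

Volume = 8714.402 mm³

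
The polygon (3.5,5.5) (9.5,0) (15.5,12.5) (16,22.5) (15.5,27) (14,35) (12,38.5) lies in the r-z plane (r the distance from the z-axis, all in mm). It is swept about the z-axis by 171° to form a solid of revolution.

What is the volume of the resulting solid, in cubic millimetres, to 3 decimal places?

Volume = 8196.778 mm³

Profile (r,z), 7 vertices: (3.5,5.5) (9.5,0) (15.5,12.5) (16,22.5) (15.5,27) (14,35) (12,38.5)
edge 0: (3.5,5.5)→(9.5,0)  cross = 3.5·0 − 9.5·5.5 = -52.2500; (r_i+r_j)·cross = 13·-52.2500 = -679.2500
edge 1: (9.5,0)→(15.5,12.5)  cross = 9.5·12.5 − 15.5·0 = 118.7500; (r_i+r_j)·cross = 25·118.7500 = 2968.7500
edge 2: (15.5,12.5)→(16,22.5)  cross = 15.5·22.5 − 16·12.5 = 148.7500; (r_i+r_j)·cross = 31.5·148.7500 = 4685.6250
edge 3: (16,22.5)→(15.5,27)  cross = 16·27 − 15.5·22.5 = 83.2500; (r_i+r_j)·cross = 31.5·83.2500 = 2622.3750
edge 4: (15.5,27)→(14,35)  cross = 15.5·35 − 14·27 = 164.5000; (r_i+r_j)·cross = 29.5·164.5000 = 4852.7500
edge 5: (14,35)→(12,38.5)  cross = 14·38.5 − 12·35 = 119.0000; (r_i+r_j)·cross = 26·119.0000 = 3094.0000
edge 6: (12,38.5)→(3.5,5.5)  cross = 12·5.5 − 3.5·38.5 = -68.7500; (r_i+r_j)·cross = 15.5·-68.7500 = -1065.6250
Σcross = 513.2500 → A = |Σcross|/2 = 256.6250 mm²
Σ(r_i+r_j)·cross = 16478.6250 → first moment M = |Σ|/6 = 2746.4375
R_c = M/A = 2746.4375/256.6250 = 10.7021 mm
θ = 171° = 2.984513 rad
V = θ·R_c·A = 2.984513·10.7021·256.6250 = 8196.778 mm³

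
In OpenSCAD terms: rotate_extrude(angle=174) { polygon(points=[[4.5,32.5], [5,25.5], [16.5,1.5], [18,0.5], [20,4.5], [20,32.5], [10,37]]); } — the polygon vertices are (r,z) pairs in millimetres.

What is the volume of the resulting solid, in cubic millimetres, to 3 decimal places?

Volume = 15113.947 mm³

Profile (r,z), 7 vertices: (4.5,32.5) (5,25.5) (16.5,1.5) (18,0.5) (20,4.5) (20,32.5) (10,37)
edge 0: (4.5,32.5)→(5,25.5)  cross = 4.5·25.5 − 5·32.5 = -47.7500; (r_i+r_j)·cross = 9.5·-47.7500 = -453.6250
edge 1: (5,25.5)→(16.5,1.5)  cross = 5·1.5 − 16.5·25.5 = -413.2500; (r_i+r_j)·cross = 21.5·-413.2500 = -8884.8750
edge 2: (16.5,1.5)→(18,0.5)  cross = 16.5·0.5 − 18·1.5 = -18.7500; (r_i+r_j)·cross = 34.5·-18.7500 = -646.8750
edge 3: (18,0.5)→(20,4.5)  cross = 18·4.5 − 20·0.5 = 71.0000; (r_i+r_j)·cross = 38·71.0000 = 2698.0000
edge 4: (20,4.5)→(20,32.5)  cross = 20·32.5 − 20·4.5 = 560.0000; (r_i+r_j)·cross = 40·560.0000 = 22400.0000
edge 5: (20,32.5)→(10,37)  cross = 20·37 − 10·32.5 = 415.0000; (r_i+r_j)·cross = 30·415.0000 = 12450.0000
edge 6: (10,37)→(4.5,32.5)  cross = 10·32.5 − 4.5·37 = 158.5000; (r_i+r_j)·cross = 14.5·158.5000 = 2298.2500
Σcross = 724.7500 → A = |Σcross|/2 = 362.3750 mm²
Σ(r_i+r_j)·cross = 29860.8750 → first moment M = |Σ|/6 = 4976.8125
R_c = M/A = 4976.8125/362.3750 = 13.7339 mm
θ = 174° = 3.036873 rad
V = θ·R_c·A = 3.036873·13.7339·362.3750 = 15113.947 mm³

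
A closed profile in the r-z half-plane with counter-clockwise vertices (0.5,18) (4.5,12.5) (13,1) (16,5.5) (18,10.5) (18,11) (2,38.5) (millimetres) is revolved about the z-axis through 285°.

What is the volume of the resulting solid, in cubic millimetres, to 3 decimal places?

Profile (r,z), 7 vertices: (0.5,18) (4.5,12.5) (13,1) (16,5.5) (18,10.5) (18,11) (2,38.5)
edge 0: (0.5,18)→(4.5,12.5)  cross = 0.5·12.5 − 4.5·18 = -74.7500; (r_i+r_j)·cross = 5·-74.7500 = -373.7500
edge 1: (4.5,12.5)→(13,1)  cross = 4.5·1 − 13·12.5 = -158.0000; (r_i+r_j)·cross = 17.5·-158.0000 = -2765.0000
edge 2: (13,1)→(16,5.5)  cross = 13·5.5 − 16·1 = 55.5000; (r_i+r_j)·cross = 29·55.5000 = 1609.5000
edge 3: (16,5.5)→(18,10.5)  cross = 16·10.5 − 18·5.5 = 69.0000; (r_i+r_j)·cross = 34·69.0000 = 2346.0000
edge 4: (18,10.5)→(18,11)  cross = 18·11 − 18·10.5 = 9.0000; (r_i+r_j)·cross = 36·9.0000 = 324.0000
edge 5: (18,11)→(2,38.5)  cross = 18·38.5 − 2·11 = 671.0000; (r_i+r_j)·cross = 20·671.0000 = 13420.0000
edge 6: (2,38.5)→(0.5,18)  cross = 2·18 − 0.5·38.5 = 16.7500; (r_i+r_j)·cross = 2.5·16.7500 = 41.8750
Σcross = 588.5000 → A = |Σcross|/2 = 294.2500 mm²
Σ(r_i+r_j)·cross = 14602.6250 → first moment M = |Σ|/6 = 2433.7708
R_c = M/A = 2433.7708/294.2500 = 8.2711 mm
θ = 285° = 4.974188 rad
V = θ·R_c·A = 4.974188·8.2711·294.2500 = 12106.035 mm³

Volume = 12106.035 mm³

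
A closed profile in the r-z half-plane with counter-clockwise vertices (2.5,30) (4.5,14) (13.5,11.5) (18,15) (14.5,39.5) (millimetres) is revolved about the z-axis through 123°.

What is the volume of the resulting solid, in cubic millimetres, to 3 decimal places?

Profile (r,z), 5 vertices: (2.5,30) (4.5,14) (13.5,11.5) (18,15) (14.5,39.5)
edge 0: (2.5,30)→(4.5,14)  cross = 2.5·14 − 4.5·30 = -100.0000; (r_i+r_j)·cross = 7·-100.0000 = -700.0000
edge 1: (4.5,14)→(13.5,11.5)  cross = 4.5·11.5 − 13.5·14 = -137.2500; (r_i+r_j)·cross = 18·-137.2500 = -2470.5000
edge 2: (13.5,11.5)→(18,15)  cross = 13.5·15 − 18·11.5 = -4.5000; (r_i+r_j)·cross = 31.5·-4.5000 = -141.7500
edge 3: (18,15)→(14.5,39.5)  cross = 18·39.5 − 14.5·15 = 493.5000; (r_i+r_j)·cross = 32.5·493.5000 = 16038.7500
edge 4: (14.5,39.5)→(2.5,30)  cross = 14.5·30 − 2.5·39.5 = 336.2500; (r_i+r_j)·cross = 17·336.2500 = 5716.2500
Σcross = 588.0000 → A = |Σcross|/2 = 294.0000 mm²
Σ(r_i+r_j)·cross = 18442.7500 → first moment M = |Σ|/6 = 3073.7917
R_c = M/A = 3073.7917/294.0000 = 10.4551 mm
θ = 123° = 2.146755 rad
V = θ·R_c·A = 2.146755·10.4551·294.0000 = 6598.678 mm³

Volume = 6598.678 mm³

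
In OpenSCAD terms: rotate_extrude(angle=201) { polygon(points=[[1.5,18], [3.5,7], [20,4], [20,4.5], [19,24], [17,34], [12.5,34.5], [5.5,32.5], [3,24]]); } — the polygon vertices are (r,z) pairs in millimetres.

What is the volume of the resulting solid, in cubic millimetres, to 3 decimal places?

Profile (r,z), 9 vertices: (1.5,18) (3.5,7) (20,4) (20,4.5) (19,24) (17,34) (12.5,34.5) (5.5,32.5) (3,24)
edge 0: (1.5,18)→(3.5,7)  cross = 1.5·7 − 3.5·18 = -52.5000; (r_i+r_j)·cross = 5·-52.5000 = -262.5000
edge 1: (3.5,7)→(20,4)  cross = 3.5·4 − 20·7 = -126.0000; (r_i+r_j)·cross = 23.5·-126.0000 = -2961.0000
edge 2: (20,4)→(20,4.5)  cross = 20·4.5 − 20·4 = 10.0000; (r_i+r_j)·cross = 40·10.0000 = 400.0000
edge 3: (20,4.5)→(19,24)  cross = 20·24 − 19·4.5 = 394.5000; (r_i+r_j)·cross = 39·394.5000 = 15385.5000
edge 4: (19,24)→(17,34)  cross = 19·34 − 17·24 = 238.0000; (r_i+r_j)·cross = 36·238.0000 = 8568.0000
edge 5: (17,34)→(12.5,34.5)  cross = 17·34.5 − 12.5·34 = 161.5000; (r_i+r_j)·cross = 29.5·161.5000 = 4764.2500
edge 6: (12.5,34.5)→(5.5,32.5)  cross = 12.5·32.5 − 5.5·34.5 = 216.5000; (r_i+r_j)·cross = 18·216.5000 = 3897.0000
edge 7: (5.5,32.5)→(3,24)  cross = 5.5·24 − 3·32.5 = 34.5000; (r_i+r_j)·cross = 8.5·34.5000 = 293.2500
edge 8: (3,24)→(1.5,18)  cross = 3·18 − 1.5·24 = 18.0000; (r_i+r_j)·cross = 4.5·18.0000 = 81.0000
Σcross = 894.5000 → A = |Σcross|/2 = 447.2500 mm²
Σ(r_i+r_j)·cross = 30165.5000 → first moment M = |Σ|/6 = 5027.5833
R_c = M/A = 5027.5833/447.2500 = 11.2411 mm
θ = 201° = 3.508112 rad
V = θ·R_c·A = 3.508112·11.2411·447.2500 = 17637.324 mm³

Volume = 17637.324 mm³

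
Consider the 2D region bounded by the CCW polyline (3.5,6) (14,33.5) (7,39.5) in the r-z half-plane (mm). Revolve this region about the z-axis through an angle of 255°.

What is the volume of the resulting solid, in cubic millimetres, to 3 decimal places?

Volume = 4643.263 mm³

Profile (r,z), 3 vertices: (3.5,6) (14,33.5) (7,39.5)
edge 0: (3.5,6)→(14,33.5)  cross = 3.5·33.5 − 14·6 = 33.2500; (r_i+r_j)·cross = 17.5·33.2500 = 581.8750
edge 1: (14,33.5)→(7,39.5)  cross = 14·39.5 − 7·33.5 = 318.5000; (r_i+r_j)·cross = 21·318.5000 = 6688.5000
edge 2: (7,39.5)→(3.5,6)  cross = 7·6 − 3.5·39.5 = -96.2500; (r_i+r_j)·cross = 10.5·-96.2500 = -1010.6250
Σcross = 255.5000 → A = |Σcross|/2 = 127.7500 mm²
Σ(r_i+r_j)·cross = 6259.7500 → first moment M = |Σ|/6 = 1043.2917
R_c = M/A = 1043.2917/127.7500 = 8.1667 mm
θ = 255° = 4.450590 rad
V = θ·R_c·A = 4.450590·8.1667·127.7500 = 4643.263 mm³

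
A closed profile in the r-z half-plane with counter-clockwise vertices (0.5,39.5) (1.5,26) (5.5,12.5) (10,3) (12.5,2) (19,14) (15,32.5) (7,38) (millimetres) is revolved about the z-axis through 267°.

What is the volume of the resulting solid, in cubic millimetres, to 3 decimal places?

Profile (r,z), 8 vertices: (0.5,39.5) (1.5,26) (5.5,12.5) (10,3) (12.5,2) (19,14) (15,32.5) (7,38)
edge 0: (0.5,39.5)→(1.5,26)  cross = 0.5·26 − 1.5·39.5 = -46.2500; (r_i+r_j)·cross = 2·-46.2500 = -92.5000
edge 1: (1.5,26)→(5.5,12.5)  cross = 1.5·12.5 − 5.5·26 = -124.2500; (r_i+r_j)·cross = 7·-124.2500 = -869.7500
edge 2: (5.5,12.5)→(10,3)  cross = 5.5·3 − 10·12.5 = -108.5000; (r_i+r_j)·cross = 15.5·-108.5000 = -1681.7500
edge 3: (10,3)→(12.5,2)  cross = 10·2 − 12.5·3 = -17.5000; (r_i+r_j)·cross = 22.5·-17.5000 = -393.7500
edge 4: (12.5,2)→(19,14)  cross = 12.5·14 − 19·2 = 137.0000; (r_i+r_j)·cross = 31.5·137.0000 = 4315.5000
edge 5: (19,14)→(15,32.5)  cross = 19·32.5 − 15·14 = 407.5000; (r_i+r_j)·cross = 34·407.5000 = 13855.0000
edge 6: (15,32.5)→(7,38)  cross = 15·38 − 7·32.5 = 342.5000; (r_i+r_j)·cross = 22·342.5000 = 7535.0000
edge 7: (7,38)→(0.5,39.5)  cross = 7·39.5 − 0.5·38 = 257.5000; (r_i+r_j)·cross = 7.5·257.5000 = 1931.2500
Σcross = 848.0000 → A = |Σcross|/2 = 424.0000 mm²
Σ(r_i+r_j)·cross = 24599.0000 → first moment M = |Σ|/6 = 4099.8333
R_c = M/A = 4099.8333/424.0000 = 9.6694 mm
θ = 267° = 4.660029 rad
V = θ·R_c·A = 4.660029·9.6694·424.0000 = 19105.343 mm³

Volume = 19105.343 mm³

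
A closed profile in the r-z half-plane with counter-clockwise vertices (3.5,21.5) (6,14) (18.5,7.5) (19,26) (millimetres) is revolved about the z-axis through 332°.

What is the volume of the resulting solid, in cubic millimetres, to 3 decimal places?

Volume = 13360.653 mm³

Profile (r,z), 4 vertices: (3.5,21.5) (6,14) (18.5,7.5) (19,26)
edge 0: (3.5,21.5)→(6,14)  cross = 3.5·14 − 6·21.5 = -80.0000; (r_i+r_j)·cross = 9.5·-80.0000 = -760.0000
edge 1: (6,14)→(18.5,7.5)  cross = 6·7.5 − 18.5·14 = -214.0000; (r_i+r_j)·cross = 24.5·-214.0000 = -5243.0000
edge 2: (18.5,7.5)→(19,26)  cross = 18.5·26 − 19·7.5 = 338.5000; (r_i+r_j)·cross = 37.5·338.5000 = 12693.7500
edge 3: (19,26)→(3.5,21.5)  cross = 19·21.5 − 3.5·26 = 317.5000; (r_i+r_j)·cross = 22.5·317.5000 = 7143.7500
Σcross = 362.0000 → A = |Σcross|/2 = 181.0000 mm²
Σ(r_i+r_j)·cross = 13834.5000 → first moment M = |Σ|/6 = 2305.7500
R_c = M/A = 2305.7500/181.0000 = 12.7390 mm
θ = 332° = 5.794493 rad
V = θ·R_c·A = 5.794493·12.7390·181.0000 = 13360.653 mm³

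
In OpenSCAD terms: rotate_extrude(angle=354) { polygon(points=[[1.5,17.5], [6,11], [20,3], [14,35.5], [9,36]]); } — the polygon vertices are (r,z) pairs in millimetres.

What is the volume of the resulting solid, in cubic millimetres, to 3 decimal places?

Volume = 22784.636 mm³

Profile (r,z), 5 vertices: (1.5,17.5) (6,11) (20,3) (14,35.5) (9,36)
edge 0: (1.5,17.5)→(6,11)  cross = 1.5·11 − 6·17.5 = -88.5000; (r_i+r_j)·cross = 7.5·-88.5000 = -663.7500
edge 1: (6,11)→(20,3)  cross = 6·3 − 20·11 = -202.0000; (r_i+r_j)·cross = 26·-202.0000 = -5252.0000
edge 2: (20,3)→(14,35.5)  cross = 20·35.5 − 14·3 = 668.0000; (r_i+r_j)·cross = 34·668.0000 = 22712.0000
edge 3: (14,35.5)→(9,36)  cross = 14·36 − 9·35.5 = 184.5000; (r_i+r_j)·cross = 23·184.5000 = 4243.5000
edge 4: (9,36)→(1.5,17.5)  cross = 9·17.5 − 1.5·36 = 103.5000; (r_i+r_j)·cross = 10.5·103.5000 = 1086.7500
Σcross = 665.5000 → A = |Σcross|/2 = 332.7500 mm²
Σ(r_i+r_j)·cross = 22126.5000 → first moment M = |Σ|/6 = 3687.7500
R_c = M/A = 3687.7500/332.7500 = 11.0826 mm
θ = 354° = 6.178466 rad
V = θ·R_c·A = 6.178466·11.0826·332.7500 = 22784.636 mm³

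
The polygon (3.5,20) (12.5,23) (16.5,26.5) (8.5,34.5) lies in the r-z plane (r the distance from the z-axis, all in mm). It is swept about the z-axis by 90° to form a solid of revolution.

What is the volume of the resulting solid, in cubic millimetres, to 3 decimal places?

Profile (r,z), 4 vertices: (3.5,20) (12.5,23) (16.5,26.5) (8.5,34.5)
edge 0: (3.5,20)→(12.5,23)  cross = 3.5·23 − 12.5·20 = -169.5000; (r_i+r_j)·cross = 16·-169.5000 = -2712.0000
edge 1: (12.5,23)→(16.5,26.5)  cross = 12.5·26.5 − 16.5·23 = -48.2500; (r_i+r_j)·cross = 29·-48.2500 = -1399.2500
edge 2: (16.5,26.5)→(8.5,34.5)  cross = 16.5·34.5 − 8.5·26.5 = 344.0000; (r_i+r_j)·cross = 25·344.0000 = 8600.0000
edge 3: (8.5,34.5)→(3.5,20)  cross = 8.5·20 − 3.5·34.5 = 49.2500; (r_i+r_j)·cross = 12·49.2500 = 591.0000
Σcross = 175.5000 → A = |Σcross|/2 = 87.7500 mm²
Σ(r_i+r_j)·cross = 5079.7500 → first moment M = |Σ|/6 = 846.6250
R_c = M/A = 846.6250/87.7500 = 9.6481 mm
θ = 90° = 1.570796 rad
V = θ·R_c·A = 1.570796·9.6481·87.7500 = 1329.875 mm³

Volume = 1329.875 mm³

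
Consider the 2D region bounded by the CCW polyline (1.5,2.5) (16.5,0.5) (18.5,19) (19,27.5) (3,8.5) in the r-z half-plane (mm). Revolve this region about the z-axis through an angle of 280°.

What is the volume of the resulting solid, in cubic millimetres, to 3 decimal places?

Volume = 13988.610 mm³

Profile (r,z), 5 vertices: (1.5,2.5) (16.5,0.5) (18.5,19) (19,27.5) (3,8.5)
edge 0: (1.5,2.5)→(16.5,0.5)  cross = 1.5·0.5 − 16.5·2.5 = -40.5000; (r_i+r_j)·cross = 18·-40.5000 = -729.0000
edge 1: (16.5,0.5)→(18.5,19)  cross = 16.5·19 − 18.5·0.5 = 304.2500; (r_i+r_j)·cross = 35·304.2500 = 10648.7500
edge 2: (18.5,19)→(19,27.5)  cross = 18.5·27.5 − 19·19 = 147.7500; (r_i+r_j)·cross = 37.5·147.7500 = 5540.6250
edge 3: (19,27.5)→(3,8.5)  cross = 19·8.5 − 3·27.5 = 79.0000; (r_i+r_j)·cross = 22·79.0000 = 1738.0000
edge 4: (3,8.5)→(1.5,2.5)  cross = 3·2.5 − 1.5·8.5 = -5.2500; (r_i+r_j)·cross = 4.5·-5.2500 = -23.6250
Σcross = 485.2500 → A = |Σcross|/2 = 242.6250 mm²
Σ(r_i+r_j)·cross = 17174.7500 → first moment M = |Σ|/6 = 2862.4583
R_c = M/A = 2862.4583/242.6250 = 11.7979 mm
θ = 280° = 4.886922 rad
V = θ·R_c·A = 4.886922·11.7979·242.6250 = 13988.610 mm³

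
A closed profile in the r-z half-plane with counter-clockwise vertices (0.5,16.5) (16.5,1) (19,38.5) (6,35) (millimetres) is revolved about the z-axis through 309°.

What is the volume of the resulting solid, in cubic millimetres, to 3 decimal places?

Profile (r,z), 4 vertices: (0.5,16.5) (16.5,1) (19,38.5) (6,35)
edge 0: (0.5,16.5)→(16.5,1)  cross = 0.5·1 − 16.5·16.5 = -271.7500; (r_i+r_j)·cross = 17·-271.7500 = -4619.7500
edge 1: (16.5,1)→(19,38.5)  cross = 16.5·38.5 − 19·1 = 616.2500; (r_i+r_j)·cross = 35.5·616.2500 = 21876.8750
edge 2: (19,38.5)→(6,35)  cross = 19·35 − 6·38.5 = 434.0000; (r_i+r_j)·cross = 25·434.0000 = 10850.0000
edge 3: (6,35)→(0.5,16.5)  cross = 6·16.5 − 0.5·35 = 81.5000; (r_i+r_j)·cross = 6.5·81.5000 = 529.7500
Σcross = 860.0000 → A = |Σcross|/2 = 430.0000 mm²
Σ(r_i+r_j)·cross = 28636.8750 → first moment M = |Σ|/6 = 4772.8125
R_c = M/A = 4772.8125/430.0000 = 11.0996 mm
θ = 309° = 5.393067 rad
V = θ·R_c·A = 5.393067·11.0996·430.0000 = 25740.099 mm³

Volume = 25740.099 mm³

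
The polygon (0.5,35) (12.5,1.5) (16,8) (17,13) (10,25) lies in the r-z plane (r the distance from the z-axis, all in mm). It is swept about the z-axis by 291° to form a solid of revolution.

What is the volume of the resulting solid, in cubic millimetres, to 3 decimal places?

Profile (r,z), 5 vertices: (0.5,35) (12.5,1.5) (16,8) (17,13) (10,25)
edge 0: (0.5,35)→(12.5,1.5)  cross = 0.5·1.5 − 12.5·35 = -436.7500; (r_i+r_j)·cross = 13·-436.7500 = -5677.7500
edge 1: (12.5,1.5)→(16,8)  cross = 12.5·8 − 16·1.5 = 76.0000; (r_i+r_j)·cross = 28.5·76.0000 = 2166.0000
edge 2: (16,8)→(17,13)  cross = 16·13 − 17·8 = 72.0000; (r_i+r_j)·cross = 33·72.0000 = 2376.0000
edge 3: (17,13)→(10,25)  cross = 17·25 − 10·13 = 295.0000; (r_i+r_j)·cross = 27·295.0000 = 7965.0000
edge 4: (10,25)→(0.5,35)  cross = 10·35 − 0.5·25 = 337.5000; (r_i+r_j)·cross = 10.5·337.5000 = 3543.7500
Σcross = 343.7500 → A = |Σcross|/2 = 171.8750 mm²
Σ(r_i+r_j)·cross = 10373.0000 → first moment M = |Σ|/6 = 1728.8333
R_c = M/A = 1728.8333/171.8750 = 10.0587 mm
θ = 291° = 5.078908 rad
V = θ·R_c·A = 5.078908·10.0587·171.8750 = 8780.586 mm³

Volume = 8780.586 mm³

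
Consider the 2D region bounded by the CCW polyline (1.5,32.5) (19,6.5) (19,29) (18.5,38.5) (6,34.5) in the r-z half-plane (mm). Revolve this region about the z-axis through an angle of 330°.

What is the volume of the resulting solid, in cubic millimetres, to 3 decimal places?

Volume = 21263.074 mm³

Profile (r,z), 5 vertices: (1.5,32.5) (19,6.5) (19,29) (18.5,38.5) (6,34.5)
edge 0: (1.5,32.5)→(19,6.5)  cross = 1.5·6.5 − 19·32.5 = -607.7500; (r_i+r_j)·cross = 20.5·-607.7500 = -12458.8750
edge 1: (19,6.5)→(19,29)  cross = 19·29 − 19·6.5 = 427.5000; (r_i+r_j)·cross = 38·427.5000 = 16245.0000
edge 2: (19,29)→(18.5,38.5)  cross = 19·38.5 − 18.5·29 = 195.0000; (r_i+r_j)·cross = 37.5·195.0000 = 7312.5000
edge 3: (18.5,38.5)→(6,34.5)  cross = 18.5·34.5 − 6·38.5 = 407.2500; (r_i+r_j)·cross = 24.5·407.2500 = 9977.6250
edge 4: (6,34.5)→(1.5,32.5)  cross = 6·32.5 − 1.5·34.5 = 143.2500; (r_i+r_j)·cross = 7.5·143.2500 = 1074.3750
Σcross = 565.2500 → A = |Σcross|/2 = 282.6250 mm²
Σ(r_i+r_j)·cross = 22150.6250 → first moment M = |Σ|/6 = 3691.7708
R_c = M/A = 3691.7708/282.6250 = 13.0624 mm
θ = 330° = 5.759587 rad
V = θ·R_c·A = 5.759587·13.0624·282.6250 = 21263.074 mm³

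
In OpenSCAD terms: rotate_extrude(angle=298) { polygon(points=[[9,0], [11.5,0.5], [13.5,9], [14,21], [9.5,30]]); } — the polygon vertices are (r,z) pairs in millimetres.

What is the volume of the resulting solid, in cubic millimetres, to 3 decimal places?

Volume = 6093.067 mm³

Profile (r,z), 5 vertices: (9,0) (11.5,0.5) (13.5,9) (14,21) (9.5,30)
edge 0: (9,0)→(11.5,0.5)  cross = 9·0.5 − 11.5·0 = 4.5000; (r_i+r_j)·cross = 20.5·4.5000 = 92.2500
edge 1: (11.5,0.5)→(13.5,9)  cross = 11.5·9 − 13.5·0.5 = 96.7500; (r_i+r_j)·cross = 25·96.7500 = 2418.7500
edge 2: (13.5,9)→(14,21)  cross = 13.5·21 − 14·9 = 157.5000; (r_i+r_j)·cross = 27.5·157.5000 = 4331.2500
edge 3: (14,21)→(9.5,30)  cross = 14·30 − 9.5·21 = 220.5000; (r_i+r_j)·cross = 23.5·220.5000 = 5181.7500
edge 4: (9.5,30)→(9,0)  cross = 9.5·0 − 9·30 = -270.0000; (r_i+r_j)·cross = 18.5·-270.0000 = -4995.0000
Σcross = 209.2500 → A = |Σcross|/2 = 104.6250 mm²
Σ(r_i+r_j)·cross = 7029.0000 → first moment M = |Σ|/6 = 1171.5000
R_c = M/A = 1171.5000/104.6250 = 11.1971 mm
θ = 298° = 5.201081 rad
V = θ·R_c·A = 5.201081·11.1971·104.6250 = 6093.067 mm³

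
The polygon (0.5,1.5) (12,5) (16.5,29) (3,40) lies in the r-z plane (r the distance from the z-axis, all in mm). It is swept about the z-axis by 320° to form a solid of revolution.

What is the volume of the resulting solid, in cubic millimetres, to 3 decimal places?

Profile (r,z), 4 vertices: (0.5,1.5) (12,5) (16.5,29) (3,40)
edge 0: (0.5,1.5)→(12,5)  cross = 0.5·5 − 12·1.5 = -15.5000; (r_i+r_j)·cross = 12.5·-15.5000 = -193.7500
edge 1: (12,5)→(16.5,29)  cross = 12·29 − 16.5·5 = 265.5000; (r_i+r_j)·cross = 28.5·265.5000 = 7566.7500
edge 2: (16.5,29)→(3,40)  cross = 16.5·40 − 3·29 = 573.0000; (r_i+r_j)·cross = 19.5·573.0000 = 11173.5000
edge 3: (3,40)→(0.5,1.5)  cross = 3·1.5 − 0.5·40 = -15.5000; (r_i+r_j)·cross = 3.5·-15.5000 = -54.2500
Σcross = 807.5000 → A = |Σcross|/2 = 403.7500 mm²
Σ(r_i+r_j)·cross = 18492.2500 → first moment M = |Σ|/6 = 3082.0417
R_c = M/A = 3082.0417/403.7500 = 7.6335 mm
θ = 320° = 5.585054 rad
V = θ·R_c·A = 5.585054·7.6335·403.7500 = 17213.368 mm³

Volume = 17213.368 mm³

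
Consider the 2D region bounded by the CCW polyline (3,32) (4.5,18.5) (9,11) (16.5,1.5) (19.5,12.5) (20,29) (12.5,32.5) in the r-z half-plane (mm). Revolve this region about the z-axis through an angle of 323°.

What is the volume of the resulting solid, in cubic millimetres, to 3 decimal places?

Profile (r,z), 7 vertices: (3,32) (4.5,18.5) (9,11) (16.5,1.5) (19.5,12.5) (20,29) (12.5,32.5)
edge 0: (3,32)→(4.5,18.5)  cross = 3·18.5 − 4.5·32 = -88.5000; (r_i+r_j)·cross = 7.5·-88.5000 = -663.7500
edge 1: (4.5,18.5)→(9,11)  cross = 4.5·11 − 9·18.5 = -117.0000; (r_i+r_j)·cross = 13.5·-117.0000 = -1579.5000
edge 2: (9,11)→(16.5,1.5)  cross = 9·1.5 − 16.5·11 = -168.0000; (r_i+r_j)·cross = 25.5·-168.0000 = -4284.0000
edge 3: (16.5,1.5)→(19.5,12.5)  cross = 16.5·12.5 − 19.5·1.5 = 177.0000; (r_i+r_j)·cross = 36·177.0000 = 6372.0000
edge 4: (19.5,12.5)→(20,29)  cross = 19.5·29 − 20·12.5 = 315.5000; (r_i+r_j)·cross = 39.5·315.5000 = 12462.2500
edge 5: (20,29)→(12.5,32.5)  cross = 20·32.5 − 12.5·29 = 287.5000; (r_i+r_j)·cross = 32.5·287.5000 = 9343.7500
edge 6: (12.5,32.5)→(3,32)  cross = 12.5·32 − 3·32.5 = 302.5000; (r_i+r_j)·cross = 15.5·302.5000 = 4688.7500
Σcross = 709.0000 → A = |Σcross|/2 = 354.5000 mm²
Σ(r_i+r_j)·cross = 26339.5000 → first moment M = |Σ|/6 = 4389.9167
R_c = M/A = 4389.9167/354.5000 = 12.3834 mm
θ = 323° = 5.637413 rad
V = θ·R_c·A = 5.637413·12.3834·354.5000 = 24747.775 mm³

Volume = 24747.775 mm³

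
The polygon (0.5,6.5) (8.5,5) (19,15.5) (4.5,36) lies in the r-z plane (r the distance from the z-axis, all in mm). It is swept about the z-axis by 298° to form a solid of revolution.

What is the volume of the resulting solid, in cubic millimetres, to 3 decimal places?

Volume = 13026.108 mm³

Profile (r,z), 4 vertices: (0.5,6.5) (8.5,5) (19,15.5) (4.5,36)
edge 0: (0.5,6.5)→(8.5,5)  cross = 0.5·5 − 8.5·6.5 = -52.7500; (r_i+r_j)·cross = 9·-52.7500 = -474.7500
edge 1: (8.5,5)→(19,15.5)  cross = 8.5·15.5 − 19·5 = 36.7500; (r_i+r_j)·cross = 27.5·36.7500 = 1010.6250
edge 2: (19,15.5)→(4.5,36)  cross = 19·36 − 4.5·15.5 = 614.2500; (r_i+r_j)·cross = 23.5·614.2500 = 14434.8750
edge 3: (4.5,36)→(0.5,6.5)  cross = 4.5·6.5 − 0.5·36 = 11.2500; (r_i+r_j)·cross = 5·11.2500 = 56.2500
Σcross = 609.5000 → A = |Σcross|/2 = 304.7500 mm²
Σ(r_i+r_j)·cross = 15027.0000 → first moment M = |Σ|/6 = 2504.5000
R_c = M/A = 2504.5000/304.7500 = 8.2182 mm
θ = 298° = 5.201081 rad
V = θ·R_c·A = 5.201081·8.2182·304.7500 = 13026.108 mm³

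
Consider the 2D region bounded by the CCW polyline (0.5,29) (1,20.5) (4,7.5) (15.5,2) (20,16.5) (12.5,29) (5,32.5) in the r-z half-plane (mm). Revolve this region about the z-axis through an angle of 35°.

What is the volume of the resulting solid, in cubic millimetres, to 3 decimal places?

Profile (r,z), 7 vertices: (0.5,29) (1,20.5) (4,7.5) (15.5,2) (20,16.5) (12.5,29) (5,32.5)
edge 0: (0.5,29)→(1,20.5)  cross = 0.5·20.5 − 1·29 = -18.7500; (r_i+r_j)·cross = 1.5·-18.7500 = -28.1250
edge 1: (1,20.5)→(4,7.5)  cross = 1·7.5 − 4·20.5 = -74.5000; (r_i+r_j)·cross = 5·-74.5000 = -372.5000
edge 2: (4,7.5)→(15.5,2)  cross = 4·2 − 15.5·7.5 = -108.2500; (r_i+r_j)·cross = 19.5·-108.2500 = -2110.8750
edge 3: (15.5,2)→(20,16.5)  cross = 15.5·16.5 − 20·2 = 215.7500; (r_i+r_j)·cross = 35.5·215.7500 = 7659.1250
edge 4: (20,16.5)→(12.5,29)  cross = 20·29 − 12.5·16.5 = 373.7500; (r_i+r_j)·cross = 32.5·373.7500 = 12146.8750
edge 5: (12.5,29)→(5,32.5)  cross = 12.5·32.5 − 5·29 = 261.2500; (r_i+r_j)·cross = 17.5·261.2500 = 4571.8750
edge 6: (5,32.5)→(0.5,29)  cross = 5·29 − 0.5·32.5 = 128.7500; (r_i+r_j)·cross = 5.5·128.7500 = 708.1250
Σcross = 778.0000 → A = |Σcross|/2 = 389.0000 mm²
Σ(r_i+r_j)·cross = 22574.5000 → first moment M = |Σ|/6 = 3762.4167
R_c = M/A = 3762.4167/389.0000 = 9.6720 mm
θ = 35° = 0.610865 rad
V = θ·R_c·A = 0.610865·9.6720·389.0000 = 2298.330 mm³

Volume = 2298.330 mm³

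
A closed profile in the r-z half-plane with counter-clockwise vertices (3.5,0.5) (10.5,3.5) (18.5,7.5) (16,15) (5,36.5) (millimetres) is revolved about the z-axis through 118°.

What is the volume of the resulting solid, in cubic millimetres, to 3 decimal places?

Volume = 5341.670 mm³

Profile (r,z), 5 vertices: (3.5,0.5) (10.5,3.5) (18.5,7.5) (16,15) (5,36.5)
edge 0: (3.5,0.5)→(10.5,3.5)  cross = 3.5·3.5 − 10.5·0.5 = 7.0000; (r_i+r_j)·cross = 14·7.0000 = 98.0000
edge 1: (10.5,3.5)→(18.5,7.5)  cross = 10.5·7.5 − 18.5·3.5 = 14.0000; (r_i+r_j)·cross = 29·14.0000 = 406.0000
edge 2: (18.5,7.5)→(16,15)  cross = 18.5·15 − 16·7.5 = 157.5000; (r_i+r_j)·cross = 34.5·157.5000 = 5433.7500
edge 3: (16,15)→(5,36.5)  cross = 16·36.5 − 5·15 = 509.0000; (r_i+r_j)·cross = 21·509.0000 = 10689.0000
edge 4: (5,36.5)→(3.5,0.5)  cross = 5·0.5 − 3.5·36.5 = -125.2500; (r_i+r_j)·cross = 8.5·-125.2500 = -1064.6250
Σcross = 562.2500 → A = |Σcross|/2 = 281.1250 mm²
Σ(r_i+r_j)·cross = 15562.1250 → first moment M = |Σ|/6 = 2593.6875
R_c = M/A = 2593.6875/281.1250 = 9.2261 mm
θ = 118° = 2.059489 rad
V = θ·R_c·A = 2.059489·9.2261·281.1250 = 5341.670 mm³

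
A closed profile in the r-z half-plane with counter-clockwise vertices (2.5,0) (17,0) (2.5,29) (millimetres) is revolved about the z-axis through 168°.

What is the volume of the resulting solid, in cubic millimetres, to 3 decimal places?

Profile (r,z), 3 vertices: (2.5,0) (17,0) (2.5,29)
edge 0: (2.5,0)→(17,0)  cross = 2.5·0 − 17·0 = 0.0000; (r_i+r_j)·cross = 19.5·0.0000 = 0.0000
edge 1: (17,0)→(2.5,29)  cross = 17·29 − 2.5·0 = 493.0000; (r_i+r_j)·cross = 19.5·493.0000 = 9613.5000
edge 2: (2.5,29)→(2.5,0)  cross = 2.5·0 − 2.5·29 = -72.5000; (r_i+r_j)·cross = 5·-72.5000 = -362.5000
Σcross = 420.5000 → A = |Σcross|/2 = 210.2500 mm²
Σ(r_i+r_j)·cross = 9251.0000 → first moment M = |Σ|/6 = 1541.8333
R_c = M/A = 1541.8333/210.2500 = 7.3333 mm
θ = 168° = 2.932153 rad
V = θ·R_c·A = 2.932153·7.3333·210.2500 = 4520.891 mm³

Volume = 4520.891 mm³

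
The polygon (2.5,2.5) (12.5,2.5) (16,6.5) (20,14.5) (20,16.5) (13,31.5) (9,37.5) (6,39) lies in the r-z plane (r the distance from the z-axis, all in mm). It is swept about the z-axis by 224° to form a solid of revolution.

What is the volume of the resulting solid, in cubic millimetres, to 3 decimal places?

Volume = 16590.041 mm³

Profile (r,z), 8 vertices: (2.5,2.5) (12.5,2.5) (16,6.5) (20,14.5) (20,16.5) (13,31.5) (9,37.5) (6,39)
edge 0: (2.5,2.5)→(12.5,2.5)  cross = 2.5·2.5 − 12.5·2.5 = -25.0000; (r_i+r_j)·cross = 15·-25.0000 = -375.0000
edge 1: (12.5,2.5)→(16,6.5)  cross = 12.5·6.5 − 16·2.5 = 41.2500; (r_i+r_j)·cross = 28.5·41.2500 = 1175.6250
edge 2: (16,6.5)→(20,14.5)  cross = 16·14.5 − 20·6.5 = 102.0000; (r_i+r_j)·cross = 36·102.0000 = 3672.0000
edge 3: (20,14.5)→(20,16.5)  cross = 20·16.5 − 20·14.5 = 40.0000; (r_i+r_j)·cross = 40·40.0000 = 1600.0000
edge 4: (20,16.5)→(13,31.5)  cross = 20·31.5 − 13·16.5 = 415.5000; (r_i+r_j)·cross = 33·415.5000 = 13711.5000
edge 5: (13,31.5)→(9,37.5)  cross = 13·37.5 − 9·31.5 = 204.0000; (r_i+r_j)·cross = 22·204.0000 = 4488.0000
edge 6: (9,37.5)→(6,39)  cross = 9·39 − 6·37.5 = 126.0000; (r_i+r_j)·cross = 15·126.0000 = 1890.0000
edge 7: (6,39)→(2.5,2.5)  cross = 6·2.5 − 2.5·39 = -82.5000; (r_i+r_j)·cross = 8.5·-82.5000 = -701.2500
Σcross = 821.2500 → A = |Σcross|/2 = 410.6250 mm²
Σ(r_i+r_j)·cross = 25460.8750 → first moment M = |Σ|/6 = 4243.4792
R_c = M/A = 4243.4792/410.6250 = 10.3342 mm
θ = 224° = 3.909538 rad
V = θ·R_c·A = 3.909538·10.3342·410.6250 = 16590.041 mm³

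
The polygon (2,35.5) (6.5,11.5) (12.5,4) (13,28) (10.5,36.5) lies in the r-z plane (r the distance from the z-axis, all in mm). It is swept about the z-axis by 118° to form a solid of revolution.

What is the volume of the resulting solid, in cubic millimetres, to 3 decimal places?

Profile (r,z), 5 vertices: (2,35.5) (6.5,11.5) (12.5,4) (13,28) (10.5,36.5)
edge 0: (2,35.5)→(6.5,11.5)  cross = 2·11.5 − 6.5·35.5 = -207.7500; (r_i+r_j)·cross = 8.5·-207.7500 = -1765.8750
edge 1: (6.5,11.5)→(12.5,4)  cross = 6.5·4 − 12.5·11.5 = -117.7500; (r_i+r_j)·cross = 19·-117.7500 = -2237.2500
edge 2: (12.5,4)→(13,28)  cross = 12.5·28 − 13·4 = 298.0000; (r_i+r_j)·cross = 25.5·298.0000 = 7599.0000
edge 3: (13,28)→(10.5,36.5)  cross = 13·36.5 − 10.5·28 = 180.5000; (r_i+r_j)·cross = 23.5·180.5000 = 4241.7500
edge 4: (10.5,36.5)→(2,35.5)  cross = 10.5·35.5 − 2·36.5 = 299.7500; (r_i+r_j)·cross = 12.5·299.7500 = 3746.8750
Σcross = 452.7500 → A = |Σcross|/2 = 226.3750 mm²
Σ(r_i+r_j)·cross = 11584.5000 → first moment M = |Σ|/6 = 1930.7500
R_c = M/A = 1930.7500/226.3750 = 8.5290 mm
θ = 118° = 2.059489 rad
V = θ·R_c·A = 2.059489·8.5290·226.3750 = 3976.357 mm³

Volume = 3976.357 mm³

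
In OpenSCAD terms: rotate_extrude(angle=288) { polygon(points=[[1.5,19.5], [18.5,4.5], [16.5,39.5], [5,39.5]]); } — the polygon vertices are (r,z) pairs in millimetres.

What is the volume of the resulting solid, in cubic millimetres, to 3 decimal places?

Volume = 21708.405 mm³

Profile (r,z), 4 vertices: (1.5,19.5) (18.5,4.5) (16.5,39.5) (5,39.5)
edge 0: (1.5,19.5)→(18.5,4.5)  cross = 1.5·4.5 − 18.5·19.5 = -354.0000; (r_i+r_j)·cross = 20·-354.0000 = -7080.0000
edge 1: (18.5,4.5)→(16.5,39.5)  cross = 18.5·39.5 − 16.5·4.5 = 656.5000; (r_i+r_j)·cross = 35·656.5000 = 22977.5000
edge 2: (16.5,39.5)→(5,39.5)  cross = 16.5·39.5 − 5·39.5 = 454.2500; (r_i+r_j)·cross = 21.5·454.2500 = 9766.3750
edge 3: (5,39.5)→(1.5,19.5)  cross = 5·19.5 − 1.5·39.5 = 38.2500; (r_i+r_j)·cross = 6.5·38.2500 = 248.6250
Σcross = 795.0000 → A = |Σcross|/2 = 397.5000 mm²
Σ(r_i+r_j)·cross = 25912.5000 → first moment M = |Σ|/6 = 4318.7500
R_c = M/A = 4318.7500/397.5000 = 10.8648 mm
θ = 288° = 5.026548 rad
V = θ·R_c·A = 5.026548·10.8648·397.5000 = 21708.405 mm³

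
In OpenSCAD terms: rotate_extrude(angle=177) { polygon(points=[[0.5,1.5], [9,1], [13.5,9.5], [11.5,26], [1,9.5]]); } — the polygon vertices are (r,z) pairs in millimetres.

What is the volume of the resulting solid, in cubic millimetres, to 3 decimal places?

Volume = 4415.543 mm³

Profile (r,z), 5 vertices: (0.5,1.5) (9,1) (13.5,9.5) (11.5,26) (1,9.5)
edge 0: (0.5,1.5)→(9,1)  cross = 0.5·1 − 9·1.5 = -13.0000; (r_i+r_j)·cross = 9.5·-13.0000 = -123.5000
edge 1: (9,1)→(13.5,9.5)  cross = 9·9.5 − 13.5·1 = 72.0000; (r_i+r_j)·cross = 22.5·72.0000 = 1620.0000
edge 2: (13.5,9.5)→(11.5,26)  cross = 13.5·26 − 11.5·9.5 = 241.7500; (r_i+r_j)·cross = 25·241.7500 = 6043.7500
edge 3: (11.5,26)→(1,9.5)  cross = 11.5·9.5 − 1·26 = 83.2500; (r_i+r_j)·cross = 12.5·83.2500 = 1040.6250
edge 4: (1,9.5)→(0.5,1.5)  cross = 1·1.5 − 0.5·9.5 = -3.2500; (r_i+r_j)·cross = 1.5·-3.2500 = -4.8750
Σcross = 380.7500 → A = |Σcross|/2 = 190.3750 mm²
Σ(r_i+r_j)·cross = 8576.0000 → first moment M = |Σ|/6 = 1429.3333
R_c = M/A = 1429.3333/190.3750 = 7.5080 mm
θ = 177° = 3.089233 rad
V = θ·R_c·A = 3.089233·7.5080·190.3750 = 4415.543 mm³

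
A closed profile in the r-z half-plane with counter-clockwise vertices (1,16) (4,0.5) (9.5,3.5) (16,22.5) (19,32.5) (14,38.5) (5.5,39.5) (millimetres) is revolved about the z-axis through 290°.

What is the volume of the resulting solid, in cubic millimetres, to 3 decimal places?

Volume = 19538.586 mm³

Profile (r,z), 7 vertices: (1,16) (4,0.5) (9.5,3.5) (16,22.5) (19,32.5) (14,38.5) (5.5,39.5)
edge 0: (1,16)→(4,0.5)  cross = 1·0.5 − 4·16 = -63.5000; (r_i+r_j)·cross = 5·-63.5000 = -317.5000
edge 1: (4,0.5)→(9.5,3.5)  cross = 4·3.5 − 9.5·0.5 = 9.2500; (r_i+r_j)·cross = 13.5·9.2500 = 124.8750
edge 2: (9.5,3.5)→(16,22.5)  cross = 9.5·22.5 − 16·3.5 = 157.7500; (r_i+r_j)·cross = 25.5·157.7500 = 4022.6250
edge 3: (16,22.5)→(19,32.5)  cross = 16·32.5 − 19·22.5 = 92.5000; (r_i+r_j)·cross = 35·92.5000 = 3237.5000
edge 4: (19,32.5)→(14,38.5)  cross = 19·38.5 − 14·32.5 = 276.5000; (r_i+r_j)·cross = 33·276.5000 = 9124.5000
edge 5: (14,38.5)→(5.5,39.5)  cross = 14·39.5 − 5.5·38.5 = 341.2500; (r_i+r_j)·cross = 19.5·341.2500 = 6654.3750
edge 6: (5.5,39.5)→(1,16)  cross = 5.5·16 − 1·39.5 = 48.5000; (r_i+r_j)·cross = 6.5·48.5000 = 315.2500
Σcross = 862.2500 → A = |Σcross|/2 = 431.1250 mm²
Σ(r_i+r_j)·cross = 23161.6250 → first moment M = |Σ|/6 = 3860.2708
R_c = M/A = 3860.2708/431.1250 = 8.9539 mm
θ = 290° = 5.061455 rad
V = θ·R_c·A = 5.061455·8.9539·431.1250 = 19538.586 mm³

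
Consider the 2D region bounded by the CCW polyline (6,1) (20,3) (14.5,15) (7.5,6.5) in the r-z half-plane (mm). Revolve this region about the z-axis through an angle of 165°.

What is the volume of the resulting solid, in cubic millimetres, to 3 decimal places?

Profile (r,z), 4 vertices: (6,1) (20,3) (14.5,15) (7.5,6.5)
edge 0: (6,1)→(20,3)  cross = 6·3 − 20·1 = -2.0000; (r_i+r_j)·cross = 26·-2.0000 = -52.0000
edge 1: (20,3)→(14.5,15)  cross = 20·15 − 14.5·3 = 256.5000; (r_i+r_j)·cross = 34.5·256.5000 = 8849.2500
edge 2: (14.5,15)→(7.5,6.5)  cross = 14.5·6.5 − 7.5·15 = -18.2500; (r_i+r_j)·cross = 22·-18.2500 = -401.5000
edge 3: (7.5,6.5)→(6,1)  cross = 7.5·1 − 6·6.5 = -31.5000; (r_i+r_j)·cross = 13.5·-31.5000 = -425.2500
Σcross = 204.7500 → A = |Σcross|/2 = 102.3750 mm²
Σ(r_i+r_j)·cross = 7970.5000 → first moment M = |Σ|/6 = 1328.4167
R_c = M/A = 1328.4167/102.3750 = 12.9760 mm
θ = 165° = 2.879793 rad
V = θ·R_c·A = 2.879793·12.9760·102.3750 = 3825.565 mm³

Volume = 3825.565 mm³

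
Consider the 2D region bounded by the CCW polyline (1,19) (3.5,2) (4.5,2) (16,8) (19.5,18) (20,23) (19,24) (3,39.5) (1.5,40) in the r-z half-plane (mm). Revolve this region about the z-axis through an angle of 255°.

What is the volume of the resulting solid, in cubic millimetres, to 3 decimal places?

Profile (r,z), 9 vertices: (1,19) (3.5,2) (4.5,2) (16,8) (19.5,18) (20,23) (19,24) (3,39.5) (1.5,40)
edge 0: (1,19)→(3.5,2)  cross = 1·2 − 3.5·19 = -64.5000; (r_i+r_j)·cross = 4.5·-64.5000 = -290.2500
edge 1: (3.5,2)→(4.5,2)  cross = 3.5·2 − 4.5·2 = -2.0000; (r_i+r_j)·cross = 8·-2.0000 = -16.0000
edge 2: (4.5,2)→(16,8)  cross = 4.5·8 − 16·2 = 4.0000; (r_i+r_j)·cross = 20.5·4.0000 = 82.0000
edge 3: (16,8)→(19.5,18)  cross = 16·18 − 19.5·8 = 132.0000; (r_i+r_j)·cross = 35.5·132.0000 = 4686.0000
edge 4: (19.5,18)→(20,23)  cross = 19.5·23 − 20·18 = 88.5000; (r_i+r_j)·cross = 39.5·88.5000 = 3495.7500
edge 5: (20,23)→(19,24)  cross = 20·24 − 19·23 = 43.0000; (r_i+r_j)·cross = 39·43.0000 = 1677.0000
edge 6: (19,24)→(3,39.5)  cross = 19·39.5 − 3·24 = 678.5000; (r_i+r_j)·cross = 22·678.5000 = 14927.0000
edge 7: (3,39.5)→(1.5,40)  cross = 3·40 − 1.5·39.5 = 60.7500; (r_i+r_j)·cross = 4.5·60.7500 = 273.3750
edge 8: (1.5,40)→(1,19)  cross = 1.5·19 − 1·40 = -11.5000; (r_i+r_j)·cross = 2.5·-11.5000 = -28.7500
Σcross = 928.7500 → A = |Σcross|/2 = 464.3750 mm²
Σ(r_i+r_j)·cross = 24806.1250 → first moment M = |Σ|/6 = 4134.3542
R_c = M/A = 4134.3542/464.3750 = 8.9031 mm
θ = 255° = 4.450590 rad
V = θ·R_c·A = 4.450590·8.9031·464.3750 = 18400.314 mm³

Volume = 18400.314 mm³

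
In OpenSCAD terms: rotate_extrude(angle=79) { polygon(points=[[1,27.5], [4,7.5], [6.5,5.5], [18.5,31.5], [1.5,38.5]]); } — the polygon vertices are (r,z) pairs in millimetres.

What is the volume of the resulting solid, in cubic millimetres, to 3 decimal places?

Profile (r,z), 5 vertices: (1,27.5) (4,7.5) (6.5,5.5) (18.5,31.5) (1.5,38.5)
edge 0: (1,27.5)→(4,7.5)  cross = 1·7.5 − 4·27.5 = -102.5000; (r_i+r_j)·cross = 5·-102.5000 = -512.5000
edge 1: (4,7.5)→(6.5,5.5)  cross = 4·5.5 − 6.5·7.5 = -26.7500; (r_i+r_j)·cross = 10.5·-26.7500 = -280.8750
edge 2: (6.5,5.5)→(18.5,31.5)  cross = 6.5·31.5 − 18.5·5.5 = 103.0000; (r_i+r_j)·cross = 25·103.0000 = 2575.0000
edge 3: (18.5,31.5)→(1.5,38.5)  cross = 18.5·38.5 − 1.5·31.5 = 665.0000; (r_i+r_j)·cross = 20·665.0000 = 13300.0000
edge 4: (1.5,38.5)→(1,27.5)  cross = 1.5·27.5 − 1·38.5 = 2.7500; (r_i+r_j)·cross = 2.5·2.7500 = 6.8750
Σcross = 641.5000 → A = |Σcross|/2 = 320.7500 mm²
Σ(r_i+r_j)·cross = 15088.5000 → first moment M = |Σ|/6 = 2514.7500
R_c = M/A = 2514.7500/320.7500 = 7.8402 mm
θ = 79° = 1.378810 rad
V = θ·R_c·A = 1.378810·7.8402·320.7500 = 3467.363 mm³

Volume = 3467.363 mm³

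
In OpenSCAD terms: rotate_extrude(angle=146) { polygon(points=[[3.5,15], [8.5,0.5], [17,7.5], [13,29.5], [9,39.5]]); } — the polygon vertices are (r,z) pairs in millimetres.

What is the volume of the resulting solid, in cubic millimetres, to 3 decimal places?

Profile (r,z), 5 vertices: (3.5,15) (8.5,0.5) (17,7.5) (13,29.5) (9,39.5)
edge 0: (3.5,15)→(8.5,0.5)  cross = 3.5·0.5 − 8.5·15 = -125.7500; (r_i+r_j)·cross = 12·-125.7500 = -1509.0000
edge 1: (8.5,0.5)→(17,7.5)  cross = 8.5·7.5 − 17·0.5 = 55.2500; (r_i+r_j)·cross = 25.5·55.2500 = 1408.8750
edge 2: (17,7.5)→(13,29.5)  cross = 17·29.5 − 13·7.5 = 404.0000; (r_i+r_j)·cross = 30·404.0000 = 12120.0000
edge 3: (13,29.5)→(9,39.5)  cross = 13·39.5 − 9·29.5 = 248.0000; (r_i+r_j)·cross = 22·248.0000 = 5456.0000
edge 4: (9,39.5)→(3.5,15)  cross = 9·15 − 3.5·39.5 = -3.2500; (r_i+r_j)·cross = 12.5·-3.2500 = -40.6250
Σcross = 578.2500 → A = |Σcross|/2 = 289.1250 mm²
Σ(r_i+r_j)·cross = 17435.2500 → first moment M = |Σ|/6 = 2905.8750
R_c = M/A = 2905.8750/289.1250 = 10.0506 mm
θ = 146° = 2.548181 rad
V = θ·R_c·A = 2.548181·10.0506·289.1250 = 7404.695 mm³

Volume = 7404.695 mm³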